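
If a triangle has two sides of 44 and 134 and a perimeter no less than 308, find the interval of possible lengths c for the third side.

Triangle inequality alone gives 90 < c < 178.
The perimeter condition gives c ≥ 308 − 44 − 134 = 130.
Intersecting the two: 130 ≤ c < 178.

130 ≤ c < 178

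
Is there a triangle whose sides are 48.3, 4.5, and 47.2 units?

The longest side is 48.3, and the other two sum to 51.7.
Since 51.7 > 48.3, the triangle inequality holds.

Yes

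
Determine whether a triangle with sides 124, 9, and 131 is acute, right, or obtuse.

obtuse

Compare the square of the longest side to the sum of squares of the other two: 9² + 124² = 15457 < 17161 = 131².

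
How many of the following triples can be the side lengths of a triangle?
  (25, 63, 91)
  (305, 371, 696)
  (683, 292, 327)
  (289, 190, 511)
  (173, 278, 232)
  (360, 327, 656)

(25,63,91): 25+63 ≤ 91 → not valid
(305,371,696): 305+371 ≤ 696 → not valid
(292,327,683): 292+327 ≤ 683 → not valid
(190,289,511): 190+289 ≤ 511 → not valid
(173,232,278): 173+232 > 278 → valid
(327,360,656): 327+360 > 656 → valid
2 of the 6 triples form a triangle.

2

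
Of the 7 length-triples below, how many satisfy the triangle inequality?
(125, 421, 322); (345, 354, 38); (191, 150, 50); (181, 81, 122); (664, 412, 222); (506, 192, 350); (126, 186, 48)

(125,322,421): 125+322 > 421 → valid
(38,345,354): 38+345 > 354 → valid
(50,150,191): 50+150 > 191 → valid
(81,122,181): 81+122 > 181 → valid
(222,412,664): 222+412 ≤ 664 → not valid
(192,350,506): 192+350 > 506 → valid
(48,126,186): 48+126 ≤ 186 → not valid
5 of the 7 triples form a triangle.

5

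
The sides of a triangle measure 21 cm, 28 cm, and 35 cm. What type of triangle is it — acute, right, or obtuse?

right

Compare the square of the longest side to the sum of squares of the other two: 21² + 28² = 1225 = 35².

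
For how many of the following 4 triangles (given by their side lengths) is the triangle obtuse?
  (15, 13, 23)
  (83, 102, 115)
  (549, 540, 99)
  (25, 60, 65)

1

(15,13,23): 13²+15² = 394 < 529 = 23² → obtuse
(83,102,115): 83²+102² = 17293 > 13225 = 115² → acute
(549,540,99): 99²+540² = 301401 = 549² → right
(25,60,65): 25²+60² = 4225 = 65² → right
1 of the 4 is obtuse.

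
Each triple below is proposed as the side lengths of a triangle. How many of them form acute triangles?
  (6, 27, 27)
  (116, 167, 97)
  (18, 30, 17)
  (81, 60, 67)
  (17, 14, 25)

2

(6,27,27): 6²+27² = 765 > 729 = 27² → acute
(116,167,97): 97²+116² = 22865 < 27889 = 167² → obtuse
(18,30,17): 17²+18² = 613 < 900 = 30² → obtuse
(81,60,67): 60²+67² = 8089 > 6561 = 81² → acute
(17,14,25): 14²+17² = 485 < 625 = 25² → obtuse
2 of the 5 are acute.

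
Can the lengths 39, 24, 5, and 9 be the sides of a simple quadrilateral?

For a quadrilateral, each side must be shorter than the sum of the others.
Here the longest side is 39, but the remaining 3 sides sum to only 38.

No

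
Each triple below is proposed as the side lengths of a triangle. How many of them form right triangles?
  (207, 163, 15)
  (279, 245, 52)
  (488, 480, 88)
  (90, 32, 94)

1

(207,163,15): 15+163 ≤ 207, not a triangle
(279,245,52): 52²+245² = 62729 < 77841 = 279² → obtuse
(488,480,88): 88²+480² = 238144 = 488² → right
(90,32,94): 32²+90² = 9124 > 8836 = 94² → acute
1 of the 4 is right.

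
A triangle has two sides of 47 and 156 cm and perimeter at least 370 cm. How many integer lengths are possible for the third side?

Triangle inequality: 109 < x < 203. Perimeter ≥ 370 gives x ≥ 370 − 47 − 156 = 167.
So 167 ≤ x < 203; integers 167 through 202: 36 values.

36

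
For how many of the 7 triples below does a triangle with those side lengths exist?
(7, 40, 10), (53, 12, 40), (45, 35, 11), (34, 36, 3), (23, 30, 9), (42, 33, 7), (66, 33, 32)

3

(7,10,40): 7+10 ≤ 40 → not valid
(12,40,53): 12+40 ≤ 53 → not valid
(11,35,45): 11+35 > 45 → valid
(3,34,36): 3+34 > 36 → valid
(9,23,30): 9+23 > 30 → valid
(7,33,42): 7+33 ≤ 42 → not valid
(32,33,66): 32+33 ≤ 66 → not valid
3 of the 7 triples form a triangle.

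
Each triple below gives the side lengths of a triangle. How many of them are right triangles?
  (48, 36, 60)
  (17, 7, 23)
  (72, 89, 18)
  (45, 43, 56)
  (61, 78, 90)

1

(48,36,60): 36²+48² = 3600 = 60² → right
(17,7,23): 7²+17² = 338 < 529 = 23² → obtuse
(72,89,18): 18²+72² = 5508 < 7921 = 89² → obtuse
(45,43,56): 43²+45² = 3874 > 3136 = 56² → acute
(61,78,90): 61²+78² = 9805 > 8100 = 90² → acute
1 of the 5 is right.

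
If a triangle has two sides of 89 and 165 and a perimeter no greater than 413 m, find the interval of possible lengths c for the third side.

Triangle inequality alone gives 76 < c < 254.
The perimeter condition gives c ≤ 413 − 89 − 165 = 159.
Intersecting the two: 76 < c ≤ 159.

76 < c ≤ 159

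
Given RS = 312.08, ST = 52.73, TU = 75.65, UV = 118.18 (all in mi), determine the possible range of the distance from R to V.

65.52 ≤ RV ≤ 558.64 mi

The maximum is all hops collinear in one direction: 312.08 + 52.73 + 75.65 + 118.18 = 558.64.
The longest hop is 312.08; the others sum to 246.56. Folding the others back against it leaves at least 312.08 − 246.56 = 65.52.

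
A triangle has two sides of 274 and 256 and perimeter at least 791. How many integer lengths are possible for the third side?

269

Triangle inequality: 18 < x < 530. Perimeter ≥ 791 gives x ≥ 791 − 274 − 256 = 261.
So 261 ≤ x < 530; integers 261 through 529: 269 values.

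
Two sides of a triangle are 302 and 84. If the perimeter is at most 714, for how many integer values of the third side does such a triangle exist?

110

Triangle inequality: 218 < x < 386. Perimeter ≤ 714 gives x ≤ 714 − 302 − 84 = 328.
So 218 < x ≤ 328; integers 219 through 328: 110 values.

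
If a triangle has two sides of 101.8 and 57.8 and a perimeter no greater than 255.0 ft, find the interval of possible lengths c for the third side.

44.0 < c ≤ 95.4

Triangle inequality alone gives 44.0 < c < 159.6.
The perimeter condition gives c ≤ 255.0 − 101.8 − 57.8 = 95.4.
Intersecting the two: 44.0 < c ≤ 95.4.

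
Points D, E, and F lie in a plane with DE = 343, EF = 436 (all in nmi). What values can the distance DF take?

93 ≤ DF ≤ 779 nmi

By the triangle inequality, |343 − 436| ≤ DF ≤ 343 + 436.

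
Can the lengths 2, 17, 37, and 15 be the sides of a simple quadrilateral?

No

For a quadrilateral, each side must be shorter than the sum of the others.
Here the longest side is 37, but the remaining 3 sides sum to only 34.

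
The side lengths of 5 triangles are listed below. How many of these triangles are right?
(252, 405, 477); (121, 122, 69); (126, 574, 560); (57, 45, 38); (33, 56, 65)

3

(252,405,477): 252²+405² = 227529 = 477² → right
(121,122,69): 69²+121² = 19402 > 14884 = 122² → acute
(126,574,560): 126²+560² = 329476 = 574² → right
(57,45,38): 38²+45² = 3469 > 3249 = 57² → acute
(33,56,65): 33²+56² = 4225 = 65² → right
3 of the 5 are right.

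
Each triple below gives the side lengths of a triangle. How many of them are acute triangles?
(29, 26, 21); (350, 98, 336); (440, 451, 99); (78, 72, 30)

(29,26,21): 21²+26² = 1117 > 841 = 29² → acute
(350,98,336): 98²+336² = 122500 = 350² → right
(440,451,99): 99²+440² = 203401 = 451² → right
(78,72,30): 30²+72² = 6084 = 78² → right
1 of the 4 is acute.

1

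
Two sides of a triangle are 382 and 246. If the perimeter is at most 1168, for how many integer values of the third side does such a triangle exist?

404

Triangle inequality: 136 < x < 628. Perimeter ≤ 1168 gives x ≤ 1168 − 382 − 246 = 540.
So 136 < x ≤ 540; integers 137 through 540: 404 values.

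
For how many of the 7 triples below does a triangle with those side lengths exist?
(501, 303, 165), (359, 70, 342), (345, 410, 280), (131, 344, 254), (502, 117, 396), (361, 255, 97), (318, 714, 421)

(165,303,501): 165+303 ≤ 501 → not valid
(70,342,359): 70+342 > 359 → valid
(280,345,410): 280+345 > 410 → valid
(131,254,344): 131+254 > 344 → valid
(117,396,502): 117+396 > 502 → valid
(97,255,361): 97+255 ≤ 361 → not valid
(318,421,714): 318+421 > 714 → valid
5 of the 7 triples form a triangle.

5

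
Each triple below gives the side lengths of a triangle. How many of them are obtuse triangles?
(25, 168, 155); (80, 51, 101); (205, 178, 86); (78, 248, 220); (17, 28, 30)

4

(25,168,155): 25²+155² = 24650 < 28224 = 168² → obtuse
(80,51,101): 51²+80² = 9001 < 10201 = 101² → obtuse
(205,178,86): 86²+178² = 39080 < 42025 = 205² → obtuse
(78,248,220): 78²+220² = 54484 < 61504 = 248² → obtuse
(17,28,30): 17²+28² = 1073 > 900 = 30² → acute
4 of the 5 are obtuse.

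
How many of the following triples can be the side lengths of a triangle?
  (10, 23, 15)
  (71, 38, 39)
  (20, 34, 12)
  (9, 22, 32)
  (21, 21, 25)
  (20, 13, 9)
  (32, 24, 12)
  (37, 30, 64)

(10,15,23): 10+15 > 23 → valid
(38,39,71): 38+39 > 71 → valid
(12,20,34): 12+20 ≤ 34 → not valid
(9,22,32): 9+22 ≤ 32 → not valid
(21,21,25): 21+21 > 25 → valid
(9,13,20): 9+13 > 20 → valid
(12,24,32): 12+24 > 32 → valid
(30,37,64): 30+37 > 64 → valid
6 of the 8 triples form a triangle.

6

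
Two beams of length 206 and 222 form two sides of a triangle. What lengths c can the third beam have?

16 < c < 428

By the triangle inequality, c must be less than 206 + 222 = 428 and greater than |206 − 222| = 16.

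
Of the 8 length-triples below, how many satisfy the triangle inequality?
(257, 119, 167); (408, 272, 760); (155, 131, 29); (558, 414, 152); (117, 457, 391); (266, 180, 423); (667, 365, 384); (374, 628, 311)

(119,167,257): 119+167 > 257 → valid
(272,408,760): 272+408 ≤ 760 → not valid
(29,131,155): 29+131 > 155 → valid
(152,414,558): 152+414 > 558 → valid
(117,391,457): 117+391 > 457 → valid
(180,266,423): 180+266 > 423 → valid
(365,384,667): 365+384 > 667 → valid
(311,374,628): 311+374 > 628 → valid
7 of the 8 triples form a triangle.

7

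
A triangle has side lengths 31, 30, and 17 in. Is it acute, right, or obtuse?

acute

Compare the square of the longest side to the sum of squares of the other two: 17² + 30² = 1189 > 961 = 31².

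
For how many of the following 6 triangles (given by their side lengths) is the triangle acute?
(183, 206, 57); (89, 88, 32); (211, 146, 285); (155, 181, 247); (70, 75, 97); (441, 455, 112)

2

(183,206,57): 57²+183² = 36738 < 42436 = 206² → obtuse
(89,88,32): 32²+88² = 8768 > 7921 = 89² → acute
(211,146,285): 146²+211² = 65837 < 81225 = 285² → obtuse
(155,181,247): 155²+181² = 56786 < 61009 = 247² → obtuse
(70,75,97): 70²+75² = 10525 > 9409 = 97² → acute
(441,455,112): 112²+441² = 207025 = 455² → right
2 of the 6 are acute.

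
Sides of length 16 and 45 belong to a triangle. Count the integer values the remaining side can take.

31

The third side lies in the open interval (29, 61).
Integers from 30 to 60 inclusive: 60 − 30 + 1 = 31.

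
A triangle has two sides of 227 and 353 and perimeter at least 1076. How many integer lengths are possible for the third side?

Triangle inequality: 126 < x < 580. Perimeter ≥ 1076 gives x ≥ 1076 − 227 − 353 = 496.
So 496 ≤ x < 580; integers 496 through 579: 84 values.

84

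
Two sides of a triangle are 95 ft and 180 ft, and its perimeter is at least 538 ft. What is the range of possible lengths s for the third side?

263 ≤ s < 275

Triangle inequality alone gives 85 < s < 275.
The perimeter condition gives s ≥ 538 − 95 − 180 = 263.
Intersecting the two: 263 ≤ s < 275.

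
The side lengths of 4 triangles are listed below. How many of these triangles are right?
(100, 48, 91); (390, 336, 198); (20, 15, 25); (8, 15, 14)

(100,48,91): 48²+91² = 10585 > 10000 = 100² → acute
(390,336,198): 198²+336² = 152100 = 390² → right
(20,15,25): 15²+20² = 625 = 25² → right
(8,15,14): 8²+14² = 260 > 225 = 15² → acute
2 of the 4 are right.

2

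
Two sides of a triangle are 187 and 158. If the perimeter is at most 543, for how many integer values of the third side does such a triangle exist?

169

Triangle inequality: 29 < x < 345. Perimeter ≤ 543 gives x ≤ 543 − 187 − 158 = 198.
So 29 < x ≤ 198; integers 30 through 198: 169 values.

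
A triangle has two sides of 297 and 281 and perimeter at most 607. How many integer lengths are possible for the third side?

Triangle inequality: 16 < x < 578. Perimeter ≤ 607 gives x ≤ 607 − 297 − 281 = 29.
So 16 < x ≤ 29; integers 17 through 29: 13 values.

13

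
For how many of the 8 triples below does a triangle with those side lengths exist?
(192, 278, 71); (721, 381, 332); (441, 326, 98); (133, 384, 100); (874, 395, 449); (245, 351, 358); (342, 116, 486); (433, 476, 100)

2

(71,192,278): 71+192 ≤ 278 → not valid
(332,381,721): 332+381 ≤ 721 → not valid
(98,326,441): 98+326 ≤ 441 → not valid
(100,133,384): 100+133 ≤ 384 → not valid
(395,449,874): 395+449 ≤ 874 → not valid
(245,351,358): 245+351 > 358 → valid
(116,342,486): 116+342 ≤ 486 → not valid
(100,433,476): 100+433 > 476 → valid
2 of the 8 triples form a triangle.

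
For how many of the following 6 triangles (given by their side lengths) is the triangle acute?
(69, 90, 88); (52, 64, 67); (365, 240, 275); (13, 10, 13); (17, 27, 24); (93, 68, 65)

(69,90,88): 69²+88² = 12505 > 8100 = 90² → acute
(52,64,67): 52²+64² = 6800 > 4489 = 67² → acute
(365,240,275): 240²+275² = 133225 = 365² → right
(13,10,13): 10²+13² = 269 > 169 = 13² → acute
(17,27,24): 17²+24² = 865 > 729 = 27² → acute
(93,68,65): 65²+68² = 8849 > 8649 = 93² → acute
5 of the 6 are acute.

5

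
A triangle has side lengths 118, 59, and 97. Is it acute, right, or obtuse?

obtuse

Compare the square of the longest side to the sum of squares of the other two: 59² + 97² = 12890 < 13924 = 118².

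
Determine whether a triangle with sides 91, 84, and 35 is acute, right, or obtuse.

right

Compare the square of the longest side to the sum of squares of the other two: 35² + 84² = 8281 = 91².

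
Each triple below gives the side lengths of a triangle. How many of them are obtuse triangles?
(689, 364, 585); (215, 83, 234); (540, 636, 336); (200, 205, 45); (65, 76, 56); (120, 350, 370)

1

(689,364,585): 364²+585² = 474721 = 689² → right
(215,83,234): 83²+215² = 53114 < 54756 = 234² → obtuse
(540,636,336): 336²+540² = 404496 = 636² → right
(200,205,45): 45²+200² = 42025 = 205² → right
(65,76,56): 56²+65² = 7361 > 5776 = 76² → acute
(120,350,370): 120²+350² = 136900 = 370² → right
1 of the 6 is obtuse.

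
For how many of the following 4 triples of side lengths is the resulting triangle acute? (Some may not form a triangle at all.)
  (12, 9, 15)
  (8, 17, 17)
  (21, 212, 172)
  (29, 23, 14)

(12,9,15): 9²+12² = 225 = 15² → right
(8,17,17): 8²+17² = 353 > 289 = 17² → acute
(21,212,172): 21+172 ≤ 212, not a triangle
(29,23,14): 14²+23² = 725 < 841 = 29² → obtuse
1 of the 4 is acute.

1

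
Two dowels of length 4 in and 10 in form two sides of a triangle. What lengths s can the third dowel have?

6 < s < 14 (in)

By the triangle inequality, s must be less than 4 + 10 = 14 and greater than |4 − 10| = 6.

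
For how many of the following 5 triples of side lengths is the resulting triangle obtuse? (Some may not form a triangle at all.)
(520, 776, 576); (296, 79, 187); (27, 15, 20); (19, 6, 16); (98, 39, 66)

(520,776,576): 520²+576² = 602176 = 776² → right
(296,79,187): 79+187 ≤ 296, not a triangle
(27,15,20): 15²+20² = 625 < 729 = 27² → obtuse
(19,6,16): 6²+16² = 292 < 361 = 19² → obtuse
(98,39,66): 39²+66² = 5877 < 9604 = 98² → obtuse
3 of the 5 are obtuse.

3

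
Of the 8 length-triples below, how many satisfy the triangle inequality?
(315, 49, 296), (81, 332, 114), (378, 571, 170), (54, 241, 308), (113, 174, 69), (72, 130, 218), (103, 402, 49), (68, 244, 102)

(49,296,315): 49+296 > 315 → valid
(81,114,332): 81+114 ≤ 332 → not valid
(170,378,571): 170+378 ≤ 571 → not valid
(54,241,308): 54+241 ≤ 308 → not valid
(69,113,174): 69+113 > 174 → valid
(72,130,218): 72+130 ≤ 218 → not valid
(49,103,402): 49+103 ≤ 402 → not valid
(68,102,244): 68+102 ≤ 244 → not valid
2 of the 8 triples form a triangle.

2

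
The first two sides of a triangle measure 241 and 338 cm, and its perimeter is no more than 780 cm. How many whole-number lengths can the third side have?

104

Triangle inequality: 97 < x < 579. Perimeter ≤ 780 gives x ≤ 780 − 241 − 338 = 201.
So 97 < x ≤ 201; integers 98 through 201: 104 values.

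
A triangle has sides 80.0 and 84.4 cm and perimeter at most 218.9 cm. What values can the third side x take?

4.4 < x ≤ 54.5 cm

Triangle inequality alone gives 4.4 < x < 164.4.
The perimeter condition gives x ≤ 218.9 − 80.0 − 84.4 = 54.5.
Intersecting the two: 4.4 < x ≤ 54.5.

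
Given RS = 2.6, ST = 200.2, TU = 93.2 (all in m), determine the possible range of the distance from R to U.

The maximum is all hops collinear in one direction: 2.6 + 200.2 + 93.2 = 296.0.
The longest hop is 200.2; the others sum to 95.8. Folding the others back against it leaves at least 200.2 − 95.8 = 104.4.

104.4 ≤ RU ≤ 296.0 m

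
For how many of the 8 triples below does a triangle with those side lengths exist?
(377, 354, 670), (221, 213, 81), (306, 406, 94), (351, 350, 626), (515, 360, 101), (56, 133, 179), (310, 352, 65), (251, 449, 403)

(354,377,670): 354+377 > 670 → valid
(81,213,221): 81+213 > 221 → valid
(94,306,406): 94+306 ≤ 406 → not valid
(350,351,626): 350+351 > 626 → valid
(101,360,515): 101+360 ≤ 515 → not valid
(56,133,179): 56+133 > 179 → valid
(65,310,352): 65+310 > 352 → valid
(251,403,449): 251+403 > 449 → valid
6 of the 8 triples form a triangle.

6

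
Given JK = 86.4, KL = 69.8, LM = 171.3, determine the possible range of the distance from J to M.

15.1 ≤ JM ≤ 327.5

The maximum is all hops collinear in one direction: 86.4 + 69.8 + 171.3 = 327.5.
The longest hop is 171.3; the others sum to 156.2. Folding the others back against it leaves at least 171.3 − 156.2 = 15.1.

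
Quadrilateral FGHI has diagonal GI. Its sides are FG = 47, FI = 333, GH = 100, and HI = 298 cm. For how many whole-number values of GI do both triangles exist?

From triangle FGI: 286 < GI < 380.
From triangle HGI: 198 < GI < 398.
Intersection: 286 < GI < 380, so integers 287 through 379: 93 values.

93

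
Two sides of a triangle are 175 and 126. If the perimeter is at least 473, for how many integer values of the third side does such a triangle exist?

129

Triangle inequality: 49 < x < 301. Perimeter ≥ 473 gives x ≥ 473 − 175 − 126 = 172.
So 172 ≤ x < 301; integers 172 through 300: 129 values.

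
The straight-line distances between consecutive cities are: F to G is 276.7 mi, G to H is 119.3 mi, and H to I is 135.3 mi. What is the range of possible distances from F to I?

22.1 ≤ FI ≤ 531.3 mi

The maximum is all hops collinear in one direction: 276.7 + 119.3 + 135.3 = 531.3.
The longest hop is 276.7; the others sum to 254.6. Folding the others back against it leaves at least 276.7 − 254.6 = 22.1.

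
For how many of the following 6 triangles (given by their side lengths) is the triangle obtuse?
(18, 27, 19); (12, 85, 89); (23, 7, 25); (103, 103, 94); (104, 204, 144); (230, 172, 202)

(18,27,19): 18²+19² = 685 < 729 = 27² → obtuse
(12,85,89): 12²+85² = 7369 < 7921 = 89² → obtuse
(23,7,25): 7²+23² = 578 < 625 = 25² → obtuse
(103,103,94): 94²+103² = 19445 > 10609 = 103² → acute
(104,204,144): 104²+144² = 31552 < 41616 = 204² → obtuse
(230,172,202): 172²+202² = 70388 > 52900 = 230² → acute
4 of the 6 are obtuse.

4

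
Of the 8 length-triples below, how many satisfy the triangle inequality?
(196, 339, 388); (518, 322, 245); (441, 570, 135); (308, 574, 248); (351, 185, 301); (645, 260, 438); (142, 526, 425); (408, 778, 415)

7

(196,339,388): 196+339 > 388 → valid
(245,322,518): 245+322 > 518 → valid
(135,441,570): 135+441 > 570 → valid
(248,308,574): 248+308 ≤ 574 → not valid
(185,301,351): 185+301 > 351 → valid
(260,438,645): 260+438 > 645 → valid
(142,425,526): 142+425 > 526 → valid
(408,415,778): 408+415 > 778 → valid
7 of the 8 triples form a triangle.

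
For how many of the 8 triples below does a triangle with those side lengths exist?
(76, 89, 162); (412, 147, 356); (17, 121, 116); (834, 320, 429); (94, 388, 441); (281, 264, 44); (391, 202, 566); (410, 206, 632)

(76,89,162): 76+89 > 162 → valid
(147,356,412): 147+356 > 412 → valid
(17,116,121): 17+116 > 121 → valid
(320,429,834): 320+429 ≤ 834 → not valid
(94,388,441): 94+388 > 441 → valid
(44,264,281): 44+264 > 281 → valid
(202,391,566): 202+391 > 566 → valid
(206,410,632): 206+410 ≤ 632 → not valid
6 of the 8 triples form a triangle.

6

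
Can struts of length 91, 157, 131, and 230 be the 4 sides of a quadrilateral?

Yes

A quadrilateral exists iff every side is shorter than the sum of the others — equivalently, the longest side is less than the sum of the rest.
Longest side 230 < 379 (sum of the remaining 3), so yes.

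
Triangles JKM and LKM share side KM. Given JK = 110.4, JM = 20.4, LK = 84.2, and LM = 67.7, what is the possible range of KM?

90.0 < KM < 130.8

From triangle JKM: |110.4 − 20.4| < KM < 110.4 + 20.4, i.e. 90.0 < KM < 130.8.
From triangle LKM: 16.5 < KM < 151.9.
Both must hold, so KM lies in the intersection.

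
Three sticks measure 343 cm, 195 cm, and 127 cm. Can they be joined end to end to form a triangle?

No

The longest side is 343, but the other two sum to only 322.
322 < 343, so the triangle inequality fails.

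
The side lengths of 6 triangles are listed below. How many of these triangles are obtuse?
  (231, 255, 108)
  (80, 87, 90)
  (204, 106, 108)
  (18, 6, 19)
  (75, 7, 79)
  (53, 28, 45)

3

(231,255,108): 108²+231² = 65025 = 255² → right
(80,87,90): 80²+87² = 13969 > 8100 = 90² → acute
(204,106,108): 106²+108² = 22900 < 41616 = 204² → obtuse
(18,6,19): 6²+18² = 360 < 361 = 19² → obtuse
(75,7,79): 7²+75² = 5674 < 6241 = 79² → obtuse
(53,28,45): 28²+45² = 2809 = 53² → right
3 of the 6 are obtuse.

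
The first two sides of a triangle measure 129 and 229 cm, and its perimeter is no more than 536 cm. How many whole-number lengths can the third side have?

78

Triangle inequality: 100 < x < 358. Perimeter ≤ 536 gives x ≤ 536 − 129 − 229 = 178.
So 100 < x ≤ 178; integers 101 through 178: 78 values.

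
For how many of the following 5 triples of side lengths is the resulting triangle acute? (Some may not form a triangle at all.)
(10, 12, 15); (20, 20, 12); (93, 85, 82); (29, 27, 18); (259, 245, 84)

4

(10,12,15): 10²+12² = 244 > 225 = 15² → acute
(20,20,12): 12²+20² = 544 > 400 = 20² → acute
(93,85,82): 82²+85² = 13949 > 8649 = 93² → acute
(29,27,18): 18²+27² = 1053 > 841 = 29² → acute
(259,245,84): 84²+245² = 67081 = 259² → right
4 of the 5 are acute.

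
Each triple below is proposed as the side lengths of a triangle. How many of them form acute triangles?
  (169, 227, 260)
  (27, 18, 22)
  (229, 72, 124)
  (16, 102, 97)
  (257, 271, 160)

(169,227,260): 169²+227² = 80090 > 67600 = 260² → acute
(27,18,22): 18²+22² = 808 > 729 = 27² → acute
(229,72,124): 72+124 ≤ 229, not a triangle
(16,102,97): 16²+97² = 9665 < 10404 = 102² → obtuse
(257,271,160): 160²+257² = 91649 > 73441 = 271² → acute
3 of the 5 are acute.

3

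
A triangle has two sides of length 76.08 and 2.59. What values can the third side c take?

73.49 < c < 78.67

By the triangle inequality, c must be less than 76.08 + 2.59 = 78.67 and greater than |76.08 − 2.59| = 73.49.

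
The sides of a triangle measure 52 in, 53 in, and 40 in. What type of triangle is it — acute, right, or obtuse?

Compare the square of the longest side to the sum of squares of the other two: 40² + 52² = 4304 > 2809 = 53².

acute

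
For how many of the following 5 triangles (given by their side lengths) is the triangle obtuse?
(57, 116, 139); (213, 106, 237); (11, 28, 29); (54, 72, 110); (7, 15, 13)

3

(57,116,139): 57²+116² = 16705 < 19321 = 139² → obtuse
(213,106,237): 106²+213² = 56605 > 56169 = 237² → acute
(11,28,29): 11²+28² = 905 > 841 = 29² → acute
(54,72,110): 54²+72² = 8100 < 12100 = 110² → obtuse
(7,15,13): 7²+13² = 218 < 225 = 15² → obtuse
3 of the 5 are obtuse.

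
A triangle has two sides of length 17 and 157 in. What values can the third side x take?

140 < x < 174 (in)

By the triangle inequality, x must be less than 17 + 157 = 174 and greater than |17 − 157| = 140.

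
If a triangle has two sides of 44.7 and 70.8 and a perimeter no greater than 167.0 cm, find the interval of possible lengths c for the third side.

26.1 < c ≤ 51.5

Triangle inequality alone gives 26.1 < c < 115.5.
The perimeter condition gives c ≤ 167.0 − 44.7 − 70.8 = 51.5.
Intersecting the two: 26.1 < c ≤ 51.5.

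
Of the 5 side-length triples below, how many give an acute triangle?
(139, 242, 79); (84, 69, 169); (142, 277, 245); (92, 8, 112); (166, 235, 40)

(139,242,79): 79+139 ≤ 242, not a triangle
(84,69,169): 69+84 ≤ 169, not a triangle
(142,277,245): 142²+245² = 80189 > 76729 = 277² → acute
(92,8,112): 8+92 ≤ 112, not a triangle
(166,235,40): 40+166 ≤ 235, not a triangle
1 of the 5 is acute.

1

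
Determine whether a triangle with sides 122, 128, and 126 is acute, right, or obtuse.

Compare the square of the longest side to the sum of squares of the other two: 122² + 126² = 30760 > 16384 = 128².

acute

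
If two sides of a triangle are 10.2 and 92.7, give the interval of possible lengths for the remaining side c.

82.5 < c < 102.9

By the triangle inequality, c must be less than 10.2 + 92.7 = 102.9 and greater than |10.2 − 92.7| = 82.5.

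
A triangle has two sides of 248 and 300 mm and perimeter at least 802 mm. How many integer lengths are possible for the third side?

Triangle inequality: 52 < x < 548. Perimeter ≥ 802 gives x ≥ 802 − 248 − 300 = 254.
So 254 ≤ x < 548; integers 254 through 547: 294 values.

294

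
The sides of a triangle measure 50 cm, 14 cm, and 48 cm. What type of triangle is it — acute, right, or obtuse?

right

Compare the square of the longest side to the sum of squares of the other two: 14² + 48² = 2500 = 50².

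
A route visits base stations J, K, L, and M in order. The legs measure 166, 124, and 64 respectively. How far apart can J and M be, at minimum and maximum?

The maximum is all hops collinear in one direction: 166 + 124 + 64 = 354.
The longest hop is 166; the others sum to 188. Since 166 ≤ 188, the path can fold back on itself completely, so the minimum distance is 0.

0 ≤ JM ≤ 354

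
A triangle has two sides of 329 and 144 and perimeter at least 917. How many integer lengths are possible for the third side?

29

Triangle inequality: 185 < x < 473. Perimeter ≥ 917 gives x ≥ 917 − 329 − 144 = 444.
So 444 ≤ x < 473; integers 444 through 472: 29 values.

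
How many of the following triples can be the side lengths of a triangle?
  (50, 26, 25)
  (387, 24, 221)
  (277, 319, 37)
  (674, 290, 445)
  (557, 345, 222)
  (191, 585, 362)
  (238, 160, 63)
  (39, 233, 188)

(25,26,50): 25+26 > 50 → valid
(24,221,387): 24+221 ≤ 387 → not valid
(37,277,319): 37+277 ≤ 319 → not valid
(290,445,674): 290+445 > 674 → valid
(222,345,557): 222+345 > 557 → valid
(191,362,585): 191+362 ≤ 585 → not valid
(63,160,238): 63+160 ≤ 238 → not valid
(39,188,233): 39+188 ≤ 233 → not valid
3 of the 8 triples form a triangle.

3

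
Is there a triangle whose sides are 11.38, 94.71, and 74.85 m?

The longest side is 94.71, but the other two sum to only 86.23.
86.23 < 94.71, so the triangle inequality fails.

No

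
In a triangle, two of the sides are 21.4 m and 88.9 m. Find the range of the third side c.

67.5 < c < 110.3 (m)

By the triangle inequality, c must be less than 21.4 + 88.9 = 110.3 and greater than |21.4 − 88.9| = 67.5.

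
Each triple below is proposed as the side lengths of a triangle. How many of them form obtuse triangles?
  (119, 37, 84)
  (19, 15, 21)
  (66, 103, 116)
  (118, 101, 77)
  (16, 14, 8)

1

(119,37,84): 37²+84² = 8425 < 14161 = 119² → obtuse
(19,15,21): 15²+19² = 586 > 441 = 21² → acute
(66,103,116): 66²+103² = 14965 > 13456 = 116² → acute
(118,101,77): 77²+101² = 16130 > 13924 = 118² → acute
(16,14,8): 8²+14² = 260 > 256 = 16² → acute
1 of the 5 is obtuse.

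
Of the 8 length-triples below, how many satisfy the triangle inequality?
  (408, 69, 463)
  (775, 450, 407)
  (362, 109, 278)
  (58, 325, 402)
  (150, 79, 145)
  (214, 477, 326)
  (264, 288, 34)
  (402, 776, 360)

(69,408,463): 69+408 > 463 → valid
(407,450,775): 407+450 > 775 → valid
(109,278,362): 109+278 > 362 → valid
(58,325,402): 58+325 ≤ 402 → not valid
(79,145,150): 79+145 > 150 → valid
(214,326,477): 214+326 > 477 → valid
(34,264,288): 34+264 > 288 → valid
(360,402,776): 360+402 ≤ 776 → not valid
6 of the 8 triples form a triangle.

6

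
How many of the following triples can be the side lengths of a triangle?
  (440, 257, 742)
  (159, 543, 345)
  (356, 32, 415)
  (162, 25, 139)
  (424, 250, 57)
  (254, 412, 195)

(257,440,742): 257+440 ≤ 742 → not valid
(159,345,543): 159+345 ≤ 543 → not valid
(32,356,415): 32+356 ≤ 415 → not valid
(25,139,162): 25+139 > 162 → valid
(57,250,424): 57+250 ≤ 424 → not valid
(195,254,412): 195+254 > 412 → valid
2 of the 6 triples form a triangle.

2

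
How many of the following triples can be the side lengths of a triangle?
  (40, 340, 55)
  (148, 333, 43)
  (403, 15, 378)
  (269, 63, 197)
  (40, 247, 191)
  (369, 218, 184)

(40,55,340): 40+55 ≤ 340 → not valid
(43,148,333): 43+148 ≤ 333 → not valid
(15,378,403): 15+378 ≤ 403 → not valid
(63,197,269): 63+197 ≤ 269 → not valid
(40,191,247): 40+191 ≤ 247 → not valid
(184,218,369): 184+218 > 369 → valid
1 of the 6 triples forms a triangle.

1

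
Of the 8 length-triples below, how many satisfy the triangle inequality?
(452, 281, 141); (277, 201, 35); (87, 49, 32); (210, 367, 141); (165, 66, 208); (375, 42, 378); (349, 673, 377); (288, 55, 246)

(141,281,452): 141+281 ≤ 452 → not valid
(35,201,277): 35+201 ≤ 277 → not valid
(32,49,87): 32+49 ≤ 87 → not valid
(141,210,367): 141+210 ≤ 367 → not valid
(66,165,208): 66+165 > 208 → valid
(42,375,378): 42+375 > 378 → valid
(349,377,673): 349+377 > 673 → valid
(55,246,288): 55+246 > 288 → valid
4 of the 8 triples form a triangle.

4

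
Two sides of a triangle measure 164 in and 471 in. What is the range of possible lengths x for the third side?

By the triangle inequality, x must be less than 164 + 471 = 635 and greater than |164 − 471| = 307.

307 < x < 635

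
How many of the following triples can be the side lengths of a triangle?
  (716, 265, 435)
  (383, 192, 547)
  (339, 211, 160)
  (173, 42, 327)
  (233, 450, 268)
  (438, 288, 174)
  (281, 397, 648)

5

(265,435,716): 265+435 ≤ 716 → not valid
(192,383,547): 192+383 > 547 → valid
(160,211,339): 160+211 > 339 → valid
(42,173,327): 42+173 ≤ 327 → not valid
(233,268,450): 233+268 > 450 → valid
(174,288,438): 174+288 > 438 → valid
(281,397,648): 281+397 > 648 → valid
5 of the 7 triples form a triangle.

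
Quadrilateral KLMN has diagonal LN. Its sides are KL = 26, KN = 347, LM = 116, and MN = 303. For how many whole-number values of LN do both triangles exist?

51

From triangle KLN: 321 < LN < 373.
From triangle MLN: 187 < LN < 419.
Intersection: 321 < LN < 373, so integers 322 through 372: 51 values.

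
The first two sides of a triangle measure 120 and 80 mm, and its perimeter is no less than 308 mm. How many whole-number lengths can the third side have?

Triangle inequality: 40 < x < 200. Perimeter ≥ 308 gives x ≥ 308 − 120 − 80 = 108.
So 108 ≤ x < 200; integers 108 through 199: 92 values.

92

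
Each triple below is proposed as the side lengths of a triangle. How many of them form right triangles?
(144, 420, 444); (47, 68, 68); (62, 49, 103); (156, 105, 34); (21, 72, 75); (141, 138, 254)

2

(144,420,444): 144²+420² = 197136 = 444² → right
(47,68,68): 47²+68² = 6833 > 4624 = 68² → acute
(62,49,103): 49²+62² = 6245 < 10609 = 103² → obtuse
(156,105,34): 34+105 ≤ 156, not a triangle
(21,72,75): 21²+72² = 5625 = 75² → right
(141,138,254): 138²+141² = 38925 < 64516 = 254² → obtuse
2 of the 6 are right.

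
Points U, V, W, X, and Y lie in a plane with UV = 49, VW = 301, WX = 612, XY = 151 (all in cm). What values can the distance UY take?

111 ≤ UY ≤ 1113 cm

The maximum is all hops collinear in one direction: 49 + 301 + 612 + 151 = 1113.
The longest hop is 612; the others sum to 501. Folding the others back against it leaves at least 612 − 501 = 111.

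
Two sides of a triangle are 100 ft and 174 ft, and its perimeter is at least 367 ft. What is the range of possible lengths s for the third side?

Triangle inequality alone gives 74 < s < 274.
The perimeter condition gives s ≥ 367 − 100 − 174 = 93.
Intersecting the two: 93 ≤ s < 274.

93 ≤ s < 274 ft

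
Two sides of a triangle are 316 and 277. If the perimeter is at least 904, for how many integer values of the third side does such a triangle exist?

Triangle inequality: 39 < x < 593. Perimeter ≥ 904 gives x ≥ 904 − 316 − 277 = 311.
So 311 ≤ x < 593; integers 311 through 592: 282 values.

282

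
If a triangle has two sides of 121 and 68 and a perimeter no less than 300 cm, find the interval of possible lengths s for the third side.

Triangle inequality alone gives 53 < s < 189.
The perimeter condition gives s ≥ 300 − 121 − 68 = 111.
Intersecting the two: 111 ≤ s < 189.

111 ≤ s < 189 cm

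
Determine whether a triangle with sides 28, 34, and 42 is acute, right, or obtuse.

Compare the square of the longest side to the sum of squares of the other two: 28² + 34² = 1940 > 1764 = 42².

acute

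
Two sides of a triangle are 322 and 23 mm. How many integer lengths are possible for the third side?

45

The third side lies in the open interval (299, 345).
Integers from 300 to 344 inclusive: 344 − 300 + 1 = 45.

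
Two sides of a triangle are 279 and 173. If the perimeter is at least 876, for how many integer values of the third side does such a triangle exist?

28

Triangle inequality: 106 < x < 452. Perimeter ≥ 876 gives x ≥ 876 − 279 − 173 = 424.
So 424 ≤ x < 452; integers 424 through 451: 28 values.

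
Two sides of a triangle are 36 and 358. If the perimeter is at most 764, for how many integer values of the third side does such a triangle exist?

Triangle inequality: 322 < x < 394. Perimeter ≤ 764 gives x ≤ 764 − 36 − 358 = 370.
So 322 < x ≤ 370; integers 323 through 370: 48 values.

48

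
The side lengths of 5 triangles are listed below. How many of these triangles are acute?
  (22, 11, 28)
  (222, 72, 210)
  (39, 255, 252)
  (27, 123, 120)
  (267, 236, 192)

(22,11,28): 11²+22² = 605 < 784 = 28² → obtuse
(222,72,210): 72²+210² = 49284 = 222² → right
(39,255,252): 39²+252² = 65025 = 255² → right
(27,123,120): 27²+120² = 15129 = 123² → right
(267,236,192): 192²+236² = 92560 > 71289 = 267² → acute
1 of the 5 is acute.

1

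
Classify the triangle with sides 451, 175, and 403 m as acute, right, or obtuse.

Compare the square of the longest side to the sum of squares of the other two: 175² + 403² = 193034 < 203401 = 451².

obtuse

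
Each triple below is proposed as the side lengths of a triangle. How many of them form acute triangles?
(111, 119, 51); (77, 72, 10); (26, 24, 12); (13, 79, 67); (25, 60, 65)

(111,119,51): 51²+111² = 14922 > 14161 = 119² → acute
(77,72,10): 10²+72² = 5284 < 5929 = 77² → obtuse
(26,24,12): 12²+24² = 720 > 676 = 26² → acute
(13,79,67): 13²+67² = 4658 < 6241 = 79² → obtuse
(25,60,65): 25²+60² = 4225 = 65² → right
2 of the 5 are acute.

2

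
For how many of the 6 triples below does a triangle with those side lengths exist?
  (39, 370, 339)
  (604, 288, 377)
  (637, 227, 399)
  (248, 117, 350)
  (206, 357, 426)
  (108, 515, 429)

(39,339,370): 39+339 > 370 → valid
(288,377,604): 288+377 > 604 → valid
(227,399,637): 227+399 ≤ 637 → not valid
(117,248,350): 117+248 > 350 → valid
(206,357,426): 206+357 > 426 → valid
(108,429,515): 108+429 > 515 → valid
5 of the 6 triples form a triangle.

5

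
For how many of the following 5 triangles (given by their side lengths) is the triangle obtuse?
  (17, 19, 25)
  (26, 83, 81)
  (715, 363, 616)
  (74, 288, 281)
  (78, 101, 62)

(17,19,25): 17²+19² = 650 > 625 = 25² → acute
(26,83,81): 26²+81² = 7237 > 6889 = 83² → acute
(715,363,616): 363²+616² = 511225 = 715² → right
(74,288,281): 74²+281² = 84437 > 82944 = 288² → acute
(78,101,62): 62²+78² = 9928 < 10201 = 101² → obtuse
1 of the 5 is obtuse.

1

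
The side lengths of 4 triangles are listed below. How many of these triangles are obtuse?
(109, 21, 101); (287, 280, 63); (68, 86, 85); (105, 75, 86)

(109,21,101): 21²+101² = 10642 < 11881 = 109² → obtuse
(287,280,63): 63²+280² = 82369 = 287² → right
(68,86,85): 68²+85² = 11849 > 7396 = 86² → acute
(105,75,86): 75²+86² = 13021 > 11025 = 105² → acute
1 of the 4 is obtuse.

1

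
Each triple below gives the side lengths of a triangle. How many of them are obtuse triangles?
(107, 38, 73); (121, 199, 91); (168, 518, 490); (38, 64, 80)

3

(107,38,73): 38²+73² = 6773 < 11449 = 107² → obtuse
(121,199,91): 91²+121² = 22922 < 39601 = 199² → obtuse
(168,518,490): 168²+490² = 268324 = 518² → right
(38,64,80): 38²+64² = 5540 < 6400 = 80² → obtuse
3 of the 4 are obtuse.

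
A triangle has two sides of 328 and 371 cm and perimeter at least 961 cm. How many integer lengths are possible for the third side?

437

Triangle inequality: 43 < x < 699. Perimeter ≥ 961 gives x ≥ 961 − 328 − 371 = 262.
So 262 ≤ x < 699; integers 262 through 698: 437 values.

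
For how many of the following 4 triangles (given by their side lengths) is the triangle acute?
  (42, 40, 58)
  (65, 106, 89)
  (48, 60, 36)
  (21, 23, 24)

2

(42,40,58): 40²+42² = 3364 = 58² → right
(65,106,89): 65²+89² = 12146 > 11236 = 106² → acute
(48,60,36): 36²+48² = 3600 = 60² → right
(21,23,24): 21²+23² = 970 > 576 = 24² → acute
2 of the 4 are acute.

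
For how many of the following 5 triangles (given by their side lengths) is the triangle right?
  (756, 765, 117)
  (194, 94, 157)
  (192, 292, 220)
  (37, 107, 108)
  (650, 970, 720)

(756,765,117): 117²+756² = 585225 = 765² → right
(194,94,157): 94²+157² = 33485 < 37636 = 194² → obtuse
(192,292,220): 192²+220² = 85264 = 292² → right
(37,107,108): 37²+107² = 12818 > 11664 = 108² → acute
(650,970,720): 650²+720² = 940900 = 970² → right
3 of the 5 are right.

3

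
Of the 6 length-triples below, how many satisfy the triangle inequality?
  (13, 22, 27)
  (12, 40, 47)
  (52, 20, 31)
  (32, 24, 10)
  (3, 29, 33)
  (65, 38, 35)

4

(13,22,27): 13+22 > 27 → valid
(12,40,47): 12+40 > 47 → valid
(20,31,52): 20+31 ≤ 52 → not valid
(10,24,32): 10+24 > 32 → valid
(3,29,33): 3+29 ≤ 33 → not valid
(35,38,65): 35+38 > 65 → valid
4 of the 6 triples form a triangle.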